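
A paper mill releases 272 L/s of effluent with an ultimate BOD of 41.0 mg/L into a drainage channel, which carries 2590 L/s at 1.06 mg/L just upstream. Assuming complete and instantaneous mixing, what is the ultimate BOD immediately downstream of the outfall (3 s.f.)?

4.86 mg/L

Flow-weighted mixing: C = (Q_r C_r + Q_w C_w)/(Q_r + Q_w)
= (2590×1.06 + 272×41.0)/(2590 + 272) = 13900/2862 = 4.856 mg/L.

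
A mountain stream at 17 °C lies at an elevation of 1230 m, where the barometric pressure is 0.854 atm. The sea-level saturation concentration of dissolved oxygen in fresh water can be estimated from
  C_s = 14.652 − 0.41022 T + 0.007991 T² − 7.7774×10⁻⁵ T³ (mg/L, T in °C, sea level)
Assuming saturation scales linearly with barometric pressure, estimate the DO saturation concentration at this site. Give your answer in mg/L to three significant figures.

At sea level: C_s = 14.652 − 0.41022×17 + 0.007991×17² − 7.7774×10⁻⁵×17³ = 9.606 mg/L.
Pressure correction: C_s' = 9.606 × 0.854 = 8.203 mg/L.

C_s ≈ 8.20 mg/L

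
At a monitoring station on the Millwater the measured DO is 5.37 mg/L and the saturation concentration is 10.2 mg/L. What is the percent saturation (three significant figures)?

% saturation = C/C_s × 100 = 5.37/10.2 × 100 = 52.6 %.

52.6 % saturation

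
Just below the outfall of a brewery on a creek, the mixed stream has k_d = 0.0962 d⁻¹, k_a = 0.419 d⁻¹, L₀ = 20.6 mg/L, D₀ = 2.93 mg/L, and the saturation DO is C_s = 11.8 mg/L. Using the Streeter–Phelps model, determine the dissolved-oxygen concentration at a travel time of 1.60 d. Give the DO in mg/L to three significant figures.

DO ≈ 8.18 mg/L

k_d L₀/(k_a−k_d) = 0.0962×20.6/(0.419−0.0962) = 1.982/0.3228 = 6.139 mg/L.
e^(−k_d t) = e^(−0.0962×1.600) = 0.8573; e^(−k_a t) = e^(−0.419×1.600) = 0.5115.
D = 6.139 × (0.8573 − 0.5115) + 2.93 × 0.5115 = 2.123 + 1.499 = 3.622 mg/L.
DO = C_s − D = 11.8 − 3.622 = 8.178 mg/L.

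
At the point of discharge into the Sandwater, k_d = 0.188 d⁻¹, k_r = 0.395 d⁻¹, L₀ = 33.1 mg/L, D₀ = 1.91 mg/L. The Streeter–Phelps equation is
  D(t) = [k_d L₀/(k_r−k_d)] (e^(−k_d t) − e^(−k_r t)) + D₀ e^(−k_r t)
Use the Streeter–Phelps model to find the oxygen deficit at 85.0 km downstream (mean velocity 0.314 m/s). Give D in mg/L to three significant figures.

Travel time t = x/v = 85.0 km / (0.314 m/s) = 85000 m / 0.314 m/s = 270700 s = 3.133 d.
k_d L₀/(k_r−k_d) = 0.188×33.1/(0.395−0.188) = 6.223/0.2070 = 30.06 mg/L.
e^(−k_d t) = e^(−0.188×3.133) = 0.5549; e^(−k_r t) = e^(−0.395×3.133) = 0.2901.
D = 30.06 × (0.5549 − 0.2901) + 1.91 × 0.2901 = 7.960 + 0.5541 = 8.514 mg/L.

D ≈ 8.51 mg/L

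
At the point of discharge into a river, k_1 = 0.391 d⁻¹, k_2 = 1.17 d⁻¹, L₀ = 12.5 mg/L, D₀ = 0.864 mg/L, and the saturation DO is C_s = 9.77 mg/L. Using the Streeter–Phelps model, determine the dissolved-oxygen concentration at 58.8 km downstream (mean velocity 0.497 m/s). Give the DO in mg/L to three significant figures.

Travel time t = x/v = 58.8 km / (0.497 m/s) = 58800 m / 0.497 m/s = 118300 s = 1.369 d.
k_1 L₀/(k_2−k_1) = 0.391×12.5/(1.17−0.391) = 4.888/0.7790 = 6.274 mg/L.
e^(−k_1 t) = e^(−0.391×1.369) = 0.5854; e^(−k_2 t) = e^(−1.17×1.369) = 0.2015.
D = 6.274 × (0.5854 − 0.2015) + 0.864 × 0.2015 = 2.409 + 0.1741 = 2.583 mg/L.
DO = C_s − D = 9.77 − 2.583 = 7.187 mg/L.

DO ≈ 7.19 mg/L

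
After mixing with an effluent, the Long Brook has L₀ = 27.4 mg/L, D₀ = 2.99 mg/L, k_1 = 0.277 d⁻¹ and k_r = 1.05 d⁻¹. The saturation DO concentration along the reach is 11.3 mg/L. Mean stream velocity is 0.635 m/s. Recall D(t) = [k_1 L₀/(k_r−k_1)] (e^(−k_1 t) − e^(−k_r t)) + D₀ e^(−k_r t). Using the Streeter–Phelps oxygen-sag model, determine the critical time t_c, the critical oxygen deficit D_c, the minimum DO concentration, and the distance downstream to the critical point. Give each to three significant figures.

t_c ≈ 1.25 d; D_c ≈ 5.11 mg/L; min DO ≈ 6.19 mg/L; x_c ≈ 68.8 km

t_c = [1/(k_r−k_1)] ln[(k_r/k_1)(1 − D₀(k_r−k_1)/(k_1 L₀))]
= [1/(1.05−0.277)] ln[(1.05/0.277)(1 − 2.99×0.7730/(0.277×27.4))]
= (1/0.7730) ln[3.791 × 0.6955] = 1.294 × ln(2.636) = 1.294 × 0.9694 = 1.254 d.
L(t_c) = L₀ e^(−k_1 t_c) = 27.4 × 0.7065 = 19.36 mg/L, and at the critical point k_r D_c = k_1 L, so D_c = (0.277/1.05) × 19.36 = 5.107 mg/L.
Minimum DO = C_s − D_c = 11.3 − 5.107 = 6.193 mg/L.
x_c = v t_c = 0.635 m/s × 1.254 d × 86400 s/d = 68800 m ≈ 68.8 km.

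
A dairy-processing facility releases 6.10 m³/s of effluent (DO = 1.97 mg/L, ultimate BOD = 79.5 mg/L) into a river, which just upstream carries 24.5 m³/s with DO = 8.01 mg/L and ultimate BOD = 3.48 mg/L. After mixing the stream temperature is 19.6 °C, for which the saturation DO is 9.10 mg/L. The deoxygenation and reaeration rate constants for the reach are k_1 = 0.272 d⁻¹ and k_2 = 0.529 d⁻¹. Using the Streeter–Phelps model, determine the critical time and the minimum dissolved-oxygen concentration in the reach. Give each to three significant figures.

t_c ≈ 2.11 d; minimum DO ≈ 3.70 mg/L

Mixed DO = (24.5×8.01 + 6.10×1.97)/(24.5+6.10) = 208.3/30.60 = 6.806 mg/L.
Mixed L₀ = (24.5×3.48 + 6.10×79.5)/(30.60) = 570.2/30.60 = 18.63 mg/L.
Initial deficit D₀ = C_s − DO₀ = 9.10 − 6.806 = 2.294 mg/L.
t_c = (1/0.2570) ln[(0.529/0.272)(1 − 2.294×0.2570/(0.272×18.63))] = 3.891 × ln(1.719) = 2.107 d.
D_c = (0.272/0.529) × 18.63 × e^(−0.272×2.107) = 0.5142 × 18.63 × 0.5638 = 5.402 mg/L.
Minimum DO = 9.10 − 5.402 = 3.698 mg/L.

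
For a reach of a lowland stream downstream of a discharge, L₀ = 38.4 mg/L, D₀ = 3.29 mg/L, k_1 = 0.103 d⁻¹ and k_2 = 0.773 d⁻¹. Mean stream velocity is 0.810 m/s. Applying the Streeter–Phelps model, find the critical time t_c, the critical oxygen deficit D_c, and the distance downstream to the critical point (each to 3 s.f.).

t_c ≈ 1.79 d; D_c ≈ 4.25 mg/L; x_c ≈ 125 km

With k_2/k_1 = 7.505 and 1 − D₀(k_2−k_1)/(k_1 L₀) = 0.4427,
t_c = ln(7.505 × 0.4427) / (0.773 − 0.103) = ln(3.322) / 0.6700 = 1.201/0.6700 = 1.792 d.
L(t_c) = L₀ e^(−k_1 t_c) = 38.4 × 0.8315 = 31.93 mg/L, and at the critical point k_2 D_c = k_1 L, so D_c = (0.103/0.773) × 31.93 = 4.254 mg/L.
x_c = v t_c = 0.810 m/s × 1.792 d × 86400 s/d = 125400 m ≈ 125 km.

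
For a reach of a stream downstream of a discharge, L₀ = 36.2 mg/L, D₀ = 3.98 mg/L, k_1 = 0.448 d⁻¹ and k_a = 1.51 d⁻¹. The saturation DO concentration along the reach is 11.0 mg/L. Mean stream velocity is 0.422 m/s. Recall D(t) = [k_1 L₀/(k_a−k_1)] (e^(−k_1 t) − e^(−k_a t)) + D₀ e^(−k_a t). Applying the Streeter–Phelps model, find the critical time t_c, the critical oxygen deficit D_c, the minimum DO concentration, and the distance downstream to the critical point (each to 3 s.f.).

With k_a/k_1 = 3.371 and 1 − D₀(k_a−k_1)/(k_1 L₀) = 0.7394,
t_c = ln(3.371 × 0.7394) / (1.51 − 0.448) = ln(2.492) / 1.062 = 0.9131/1.062 = 0.8598 d.
D_c = (k_1/k_a) L₀ e^(−k_1 t_c) = (0.448/1.51) × 36.2 × e^(−0.448×0.8598) = 0.2967 × 36.2 × 0.6803 = 7.307 mg/L.
Minimum DO = C_s − D_c = 11.0 − 7.307 = 3.693 mg/L.
x_c = v t_c = 0.422 m/s × 0.8598 d × 86400 s/d = 31350 m ≈ 31.3 km.

t_c ≈ 0.860 d; D_c ≈ 7.31 mg/L; min DO ≈ 3.69 mg/L; x_c ≈ 31.3 km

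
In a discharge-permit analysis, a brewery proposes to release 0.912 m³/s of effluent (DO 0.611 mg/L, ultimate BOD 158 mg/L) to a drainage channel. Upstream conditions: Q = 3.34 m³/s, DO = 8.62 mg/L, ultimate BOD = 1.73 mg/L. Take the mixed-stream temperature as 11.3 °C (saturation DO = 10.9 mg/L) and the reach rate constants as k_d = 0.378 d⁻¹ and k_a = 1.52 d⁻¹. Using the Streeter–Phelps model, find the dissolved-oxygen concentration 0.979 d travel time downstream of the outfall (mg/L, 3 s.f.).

Mixed DO = (3.34×8.62 + 0.912×0.611)/(3.34+0.912) = 29.35/4.252 = 6.902 mg/L.
Mixed L₀ = (3.34×1.73 + 0.912×158)/(4.252) = 149.9/4.252 = 35.25 mg/L.
Initial deficit D₀ = C_s − DO₀ = 10.9 − 6.902 = 3.998 mg/L.
D(0.979) = [0.378×35.25/(1.52−0.378)](e^(−0.378×0.979) − e^(−1.52×0.979)) + 3.998 e^(−1.52×0.979)
= 11.67 × (0.6907 − 0.2258) + 3.998 × 0.2258 = 6.327 mg/L.
DO = 10.9 − 6.327 = 4.573 mg/L.

DO ≈ 4.57 mg/L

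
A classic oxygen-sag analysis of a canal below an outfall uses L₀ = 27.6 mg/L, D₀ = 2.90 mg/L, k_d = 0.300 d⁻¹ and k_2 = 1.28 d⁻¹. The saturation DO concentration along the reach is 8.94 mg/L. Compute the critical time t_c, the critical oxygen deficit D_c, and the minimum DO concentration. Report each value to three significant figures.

At the critical point dD/dt = 0, so k_d L₀ e^(−k_d t) = k_2 D. Substituting D(t) from the Streeter–Phelps equation and solving for t gives
t_c = ln[(k_2/k_d)(1 − D₀(k_2−k_d)/(k_d L₀))] / (k_2−k_d).
Here k_2−k_d = 0.9800 d⁻¹ and 1 − D₀(k_2−k_d)/(k_d L₀) = 1 − 2.90×0.9800/(0.300×27.6) = 0.6568, so
t_c = ln(4.267 × 0.6568) / 0.9800 = 1.030 / 0.9800 = 1.051 d.
L(t_c) = L₀ e^(−k_d t_c) = 27.6 × 0.7295 = 20.13 mg/L, and at the critical point k_2 D_c = k_d L, so D_c = (0.300/1.28) × 20.13 = 4.719 mg/L.
Minimum DO = C_s − D_c = 8.94 − 4.719 = 4.221 mg/L.

t_c ≈ 1.05 d; D_c ≈ 4.72 mg/L; min DO ≈ 4.22 mg/L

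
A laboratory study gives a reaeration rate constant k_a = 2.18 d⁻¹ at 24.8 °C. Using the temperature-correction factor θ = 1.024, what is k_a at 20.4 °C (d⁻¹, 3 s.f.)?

k_a(T₂) = k_a(T₁) · θ^(T₂−T₁) = 2.18 × 1.024^(20.4−24.8)
= 2.18 × 1.024^-4.40 = 2.18 × 0.9009 = 1.964 d⁻¹.

k_a ≈ 1.96 d⁻¹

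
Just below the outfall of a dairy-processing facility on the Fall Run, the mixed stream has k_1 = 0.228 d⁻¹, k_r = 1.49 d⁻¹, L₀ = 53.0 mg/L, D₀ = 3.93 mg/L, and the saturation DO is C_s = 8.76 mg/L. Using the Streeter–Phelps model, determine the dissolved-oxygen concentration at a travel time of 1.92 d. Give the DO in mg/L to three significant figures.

DO ≈ 2.90 mg/L

k_1 L₀/(k_r−k_1) = 0.228×53.0/(1.49−0.228) = 12.08/1.262 = 9.575 mg/L.
e^(−k_1 t) = e^(−0.228×1.920) = 0.6455; e^(−k_r t) = e^(−1.49×1.920) = 0.05722.
D = 9.575 × (0.6455 − 0.05722) + 3.93 × 0.05722 = 5.633 + 0.2249 = 5.858 mg/L.
DO = C_s − D = 8.76 − 5.858 = 2.902 mg/L.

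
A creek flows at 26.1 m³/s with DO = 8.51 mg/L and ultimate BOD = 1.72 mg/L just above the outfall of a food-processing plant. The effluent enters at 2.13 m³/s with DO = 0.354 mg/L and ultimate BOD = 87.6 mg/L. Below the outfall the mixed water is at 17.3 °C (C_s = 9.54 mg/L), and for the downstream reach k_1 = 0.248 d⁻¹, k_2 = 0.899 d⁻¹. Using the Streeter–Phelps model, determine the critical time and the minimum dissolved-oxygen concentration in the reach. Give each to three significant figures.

Mixed DO = (26.1×8.51 + 2.13×0.354)/(26.1+2.13) = 222.9/28.23 = 7.895 mg/L.
Mixed L₀ = (26.1×1.72 + 2.13×87.6)/(28.23) = 231.5/28.23 = 8.200 mg/L.
Initial deficit D₀ = C_s − DO₀ = 9.54 − 7.895 = 1.645 mg/L.
t_c = (1/0.6510) ln[(0.899/0.248)(1 − 1.645×0.6510/(0.248×8.200))] = 1.536 × ln(1.716) = 0.8291 d.
D_c = (0.248/0.899) × 8.200 × e^(−0.248×0.8291) = 0.2759 × 8.200 × 0.8141 = 1.842 mg/L.
Minimum DO = 9.54 − 1.842 = 7.698 mg/L.

t_c ≈ 0.829 d; minimum DO ≈ 7.70 mg/L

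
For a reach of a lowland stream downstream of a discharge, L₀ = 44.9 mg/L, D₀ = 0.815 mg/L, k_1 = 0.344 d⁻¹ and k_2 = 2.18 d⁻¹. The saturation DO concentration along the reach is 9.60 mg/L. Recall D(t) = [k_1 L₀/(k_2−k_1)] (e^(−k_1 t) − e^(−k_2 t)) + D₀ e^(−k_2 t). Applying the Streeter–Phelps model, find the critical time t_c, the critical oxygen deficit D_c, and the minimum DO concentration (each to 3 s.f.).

t_c = [1/(k_2−k_1)] ln[(k_2/k_1)(1 − D₀(k_2−k_1)/(k_1 L₀))]
= [1/(2.18−0.344)] ln[(2.18/0.344)(1 − 0.815×1.836/(0.344×44.9))]
= (1/1.836) ln[6.337 × 0.9031] = 0.5447 × ln(5.723) = 0.5447 × 1.745 = 0.9502 d.
D_c = (k_1/k_2) L₀ e^(−k_1 t_c) = (0.344/2.18) × 44.9 × e^(−0.344×0.9502) = 0.1578 × 44.9 × 0.7212 = 5.110 mg/L.
Minimum DO = C_s − D_c = 9.60 − 5.110 = 4.490 mg/L.

t_c ≈ 0.950 d; D_c ≈ 5.11 mg/L; min DO ≈ 4.49 mg/L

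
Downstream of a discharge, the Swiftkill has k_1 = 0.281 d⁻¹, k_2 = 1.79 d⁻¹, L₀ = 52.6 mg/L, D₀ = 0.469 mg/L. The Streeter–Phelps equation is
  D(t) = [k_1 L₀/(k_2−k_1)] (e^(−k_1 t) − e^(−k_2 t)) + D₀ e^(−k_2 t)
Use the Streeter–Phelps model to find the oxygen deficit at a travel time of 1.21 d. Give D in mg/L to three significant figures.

D ≈ 5.90 mg/L

k_1 L₀/(k_2−k_1) = 0.281×52.6/(1.79−0.281) = 14.78/1.509 = 9.795 mg/L.
e^(−k_1 t) = e^(−0.281×1.210) = 0.7118; e^(−k_2 t) = e^(−1.79×1.210) = 0.1146.
D = 9.795 × (0.7118 − 0.1146) + 0.469 × 0.1146 = 5.849 + 0.05377 = 5.903 mg/L.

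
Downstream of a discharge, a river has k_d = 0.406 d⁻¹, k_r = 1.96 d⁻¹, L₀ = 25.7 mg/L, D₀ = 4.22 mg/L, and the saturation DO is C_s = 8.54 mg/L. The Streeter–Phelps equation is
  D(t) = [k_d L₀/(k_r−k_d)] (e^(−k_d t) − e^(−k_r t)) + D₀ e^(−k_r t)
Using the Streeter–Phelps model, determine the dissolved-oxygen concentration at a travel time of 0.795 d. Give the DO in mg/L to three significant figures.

k_d L₀/(k_r−k_d) = 0.406×25.7/(1.96−0.406) = 10.43/1.554 = 6.714 mg/L.
e^(−k_d t) = e^(−0.406×0.7950) = 0.7241; e^(−k_r t) = e^(−1.96×0.7950) = 0.2105.
D = 6.714 × (0.7241 − 0.2105) + 4.22 × 0.2105 = 3.449 + 0.8884 = 4.337 mg/L.
DO = C_s − D = 8.54 − 4.337 = 4.203 mg/L.

DO ≈ 4.20 mg/L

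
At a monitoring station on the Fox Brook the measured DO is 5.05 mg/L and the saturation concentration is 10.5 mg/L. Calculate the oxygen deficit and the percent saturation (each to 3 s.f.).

D = C_s − C = 10.5 − 5.05 = 5.45 mg/L.
% saturation = 5.05/10.5 × 100 = 48.1 %.

D ≈ 5.45 mg/L; 48.1 % saturation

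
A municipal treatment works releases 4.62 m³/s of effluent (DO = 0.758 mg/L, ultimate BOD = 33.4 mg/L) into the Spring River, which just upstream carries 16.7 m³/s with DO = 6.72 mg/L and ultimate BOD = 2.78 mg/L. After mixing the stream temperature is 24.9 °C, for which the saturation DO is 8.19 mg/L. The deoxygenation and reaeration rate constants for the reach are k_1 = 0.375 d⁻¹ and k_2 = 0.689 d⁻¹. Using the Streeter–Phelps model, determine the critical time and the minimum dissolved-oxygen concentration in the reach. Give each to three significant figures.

Mixed DO = (16.7×6.72 + 4.62×0.758)/(16.7+4.62) = 115.7/21.32 = 5.428 mg/L.
Mixed L₀ = (16.7×2.78 + 4.62×33.4)/(21.32) = 200.7/21.32 = 9.415 mg/L.
Initial deficit D₀ = C_s − DO₀ = 8.19 − 5.428 = 2.762 mg/L.
t_c = (1/0.3140) ln[(0.689/0.375)(1 − 2.762×0.3140/(0.375×9.415))] = 3.185 × ln(1.386) = 1.040 d.
D_c = (0.375/0.689) × 9.415 × e^(−0.375×1.040) = 0.5443 × 9.415 × 0.6772 = 3.470 mg/L.
Minimum DO = 8.19 − 3.470 = 4.720 mg/L.

t_c ≈ 1.04 d; minimum DO ≈ 4.72 mg/L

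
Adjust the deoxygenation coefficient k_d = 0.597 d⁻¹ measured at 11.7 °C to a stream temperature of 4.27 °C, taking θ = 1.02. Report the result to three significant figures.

k_d(T₂) = k_d(T₁) · θ^(T₂−T₁) = 0.597 × 1.02^(4.27−11.7)
= 0.597 × 1.02^-7.43 = 0.597 × 0.8632 = 0.5153 d⁻¹.

k_d ≈ 0.515 d⁻¹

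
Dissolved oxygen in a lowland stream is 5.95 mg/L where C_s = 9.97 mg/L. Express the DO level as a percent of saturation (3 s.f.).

59.7 % saturation

% saturation = C/C_s × 100 = 5.95/9.97 × 100 = 59.7 %.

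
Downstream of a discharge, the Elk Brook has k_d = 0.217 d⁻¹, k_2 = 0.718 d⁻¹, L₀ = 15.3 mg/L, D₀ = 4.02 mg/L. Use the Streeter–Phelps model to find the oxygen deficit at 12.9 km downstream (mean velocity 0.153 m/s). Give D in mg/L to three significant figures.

Travel time t = x/v = 12.9 km / (0.153 m/s) = 12900 m / 0.153 m/s = 84310 s = 0.9759 d.
k_d L₀/(k_2−k_d) = 0.217×15.3/(0.718−0.217) = 3.320/0.5010 = 6.627 mg/L.
e^(−k_d t) = e^(−0.217×0.9759) = 0.8092; e^(−k_2 t) = e^(−0.718×0.9759) = 0.4963.
D = 6.627 × (0.8092 − 0.4963) + 4.02 × 0.4963 = 2.074 + 1.995 = 4.069 mg/L.

D ≈ 4.07 mg/L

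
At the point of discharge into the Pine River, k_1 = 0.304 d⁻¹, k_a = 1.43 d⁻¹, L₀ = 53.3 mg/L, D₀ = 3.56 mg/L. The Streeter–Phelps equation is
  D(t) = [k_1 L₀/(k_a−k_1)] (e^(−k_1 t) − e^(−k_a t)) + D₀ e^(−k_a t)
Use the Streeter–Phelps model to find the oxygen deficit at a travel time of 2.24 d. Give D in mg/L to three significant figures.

k_1 L₀/(k_a−k_1) = 0.304×53.3/(1.43−0.304) = 16.20/1.126 = 14.39 mg/L.
e^(−k_1 t) = e^(−0.304×2.240) = 0.5061; e^(−k_a t) = e^(−1.43×2.240) = 0.04063.
D = 14.39 × (0.5061 − 0.04063) + 3.56 × 0.04063 = 6.699 + 0.1446 = 6.843 mg/L.

D ≈ 6.84 mg/L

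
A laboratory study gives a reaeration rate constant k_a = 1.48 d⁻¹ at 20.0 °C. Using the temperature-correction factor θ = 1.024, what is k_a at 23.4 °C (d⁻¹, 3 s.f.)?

k_a(T₂) = k_a(T₁) · θ^(T₂−T₁) = 1.48 × 1.024^(23.4−20.0)
= 1.48 × 1.024^3.40 = 1.48 × 1.084 = 1.604 d⁻¹.

k_a ≈ 1.60 d⁻¹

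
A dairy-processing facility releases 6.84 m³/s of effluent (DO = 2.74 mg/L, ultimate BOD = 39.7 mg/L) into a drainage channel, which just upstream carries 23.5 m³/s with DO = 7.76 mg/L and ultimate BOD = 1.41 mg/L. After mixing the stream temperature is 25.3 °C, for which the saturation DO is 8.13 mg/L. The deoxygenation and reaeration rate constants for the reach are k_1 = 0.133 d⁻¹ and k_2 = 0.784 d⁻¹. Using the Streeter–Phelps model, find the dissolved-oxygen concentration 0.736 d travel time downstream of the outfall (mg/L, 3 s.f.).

Mixed DO = (23.5×7.76 + 6.84×2.74)/(23.5+6.84) = 201.1/30.34 = 6.628 mg/L.
Mixed L₀ = (23.5×1.41 + 6.84×39.7)/(30.34) = 304.7/30.34 = 10.04 mg/L.
Initial deficit D₀ = C_s − DO₀ = 8.13 − 6.628 = 1.502 mg/L.
D(0.736) = [0.133×10.04/(0.784−0.133)](e^(−0.133×0.736) − e^(−0.784×0.736)) + 1.502 e^(−0.784×0.736)
= 2.052 × (0.9068 − 0.5616) + 1.502 × 0.5616 = 1.552 mg/L.
DO = 8.13 − 1.552 = 6.578 mg/L.

DO ≈ 6.58 mg/L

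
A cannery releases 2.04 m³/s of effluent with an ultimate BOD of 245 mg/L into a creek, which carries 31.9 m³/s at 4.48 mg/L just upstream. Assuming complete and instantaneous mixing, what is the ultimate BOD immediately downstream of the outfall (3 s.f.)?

Flow-weighted mixing: C = (Q_r C_r + Q_w C_w)/(Q_r + Q_w)
= (31.9×4.48 + 2.04×245)/(31.9 + 2.04) = 642.7/33.94 = 18.94 mg/L.

18.9 mg/L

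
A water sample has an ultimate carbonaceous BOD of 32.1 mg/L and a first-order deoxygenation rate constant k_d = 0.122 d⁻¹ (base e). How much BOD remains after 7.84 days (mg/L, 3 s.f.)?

L_t = L₀ e^(−k_d t) = 32.1 × e^(−0.122×7.84) = 32.1 × 0.3842 = 12.33 mg/L.

L ≈ 12.3 mg/L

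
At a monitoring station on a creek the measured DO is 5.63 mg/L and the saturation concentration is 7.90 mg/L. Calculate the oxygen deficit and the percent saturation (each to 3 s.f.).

D ≈ 2.27 mg/L; 71.3 % saturation

D = C_s − C = 7.90 − 5.63 = 2.27 mg/L.
% saturation = 5.63/7.90 × 100 = 71.3 %.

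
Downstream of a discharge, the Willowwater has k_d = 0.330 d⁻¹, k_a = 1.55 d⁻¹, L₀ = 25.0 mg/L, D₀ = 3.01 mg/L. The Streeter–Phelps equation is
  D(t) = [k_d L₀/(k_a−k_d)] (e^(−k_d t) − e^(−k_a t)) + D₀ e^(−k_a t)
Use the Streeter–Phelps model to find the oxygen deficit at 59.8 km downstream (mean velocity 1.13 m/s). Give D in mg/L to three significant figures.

D ≈ 4.07 mg/L

Travel time t = x/v = 59.8 km / (1.13 m/s) = 59800 m / 1.13 m/s = 52920 s = 0.6125 d.
k_d L₀/(k_a−k_d) = 0.330×25.0/(1.55−0.330) = 8.250/1.220 = 6.762 mg/L.
e^(−k_d t) = e^(−0.330×0.6125) = 0.8170; e^(−k_a t) = e^(−1.55×0.6125) = 0.3870.
D = 6.762 × (0.8170 − 0.3870) + 3.01 × 0.3870 = 2.908 + 1.165 = 4.073 mg/L.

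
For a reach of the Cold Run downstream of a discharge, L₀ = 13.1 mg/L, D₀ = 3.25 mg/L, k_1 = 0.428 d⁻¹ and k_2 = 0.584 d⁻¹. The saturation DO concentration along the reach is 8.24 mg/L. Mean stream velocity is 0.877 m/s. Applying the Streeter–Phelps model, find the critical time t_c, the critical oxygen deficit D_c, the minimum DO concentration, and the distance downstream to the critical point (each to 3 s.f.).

t_c ≈ 1.38 d; D_c ≈ 5.31 mg/L; min DO ≈ 2.93 mg/L; x_c ≈ 105 km

t_c = [1/(k_2−k_1)] ln[(k_2/k_1)(1 − D₀(k_2−k_1)/(k_1 L₀))]
= [1/(0.584−0.428)] ln[(0.584/0.428)(1 − 3.25×0.1560/(0.428×13.1))]
= (1/0.1560) ln[1.364 × 0.9096] = 6.410 × ln(1.241) = 6.410 × 0.2160 = 1.385 d.
D_c = (k_1/k_2) L₀ e^(−k_1 t_c) = (0.428/0.584) × 13.1 × e^(−0.428×1.385) = 0.7329 × 13.1 × 0.5529 = 5.308 mg/L.
Minimum DO = C_s − D_c = 8.24 − 5.308 = 2.932 mg/L.
x_c = v t_c = 0.877 m/s × 1.385 d × 86400 s/d = 104900 m ≈ 105 km.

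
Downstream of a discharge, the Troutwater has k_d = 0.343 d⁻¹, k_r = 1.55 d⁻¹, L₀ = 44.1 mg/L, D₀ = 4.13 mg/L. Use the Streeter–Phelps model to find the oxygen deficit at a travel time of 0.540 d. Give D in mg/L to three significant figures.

D ≈ 6.78 mg/L

k_d L₀/(k_r−k_d) = 0.343×44.1/(1.55−0.343) = 15.13/1.207 = 12.53 mg/L.
e^(−k_d t) = e^(−0.343×0.5400) = 0.8309; e^(−k_r t) = e^(−1.55×0.5400) = 0.4330.
D = 12.53 × (0.8309 − 0.4330) + 4.13 × 0.4330 = 4.987 + 1.788 = 6.775 mg/L.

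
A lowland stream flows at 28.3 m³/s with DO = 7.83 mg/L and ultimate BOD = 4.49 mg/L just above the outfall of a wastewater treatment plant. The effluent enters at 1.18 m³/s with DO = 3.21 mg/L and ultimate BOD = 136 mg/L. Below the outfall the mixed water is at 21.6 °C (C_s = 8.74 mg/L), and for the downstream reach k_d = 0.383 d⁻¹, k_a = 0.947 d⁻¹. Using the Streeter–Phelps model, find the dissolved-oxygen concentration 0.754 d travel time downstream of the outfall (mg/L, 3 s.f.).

DO ≈ 6.48 mg/L

Mixed DO = (28.3×7.83 + 1.18×3.21)/(28.3+1.18) = 225.4/29.48 = 7.645 mg/L.
Mixed L₀ = (28.3×4.49 + 1.18×136)/(29.48) = 287.5/29.48 = 9.754 mg/L.
Initial deficit D₀ = C_s − DO₀ = 8.74 − 7.645 = 1.095 mg/L.
D(0.754) = [0.383×9.754/(0.947−0.383)](e^(−0.383×0.754) − e^(−0.947×0.754)) + 1.095 e^(−0.947×0.754)
= 6.624 × (0.7492 − 0.4897) + 1.095 × 0.4897 = 2.255 mg/L.
DO = 8.74 − 2.255 = 6.485 mg/L.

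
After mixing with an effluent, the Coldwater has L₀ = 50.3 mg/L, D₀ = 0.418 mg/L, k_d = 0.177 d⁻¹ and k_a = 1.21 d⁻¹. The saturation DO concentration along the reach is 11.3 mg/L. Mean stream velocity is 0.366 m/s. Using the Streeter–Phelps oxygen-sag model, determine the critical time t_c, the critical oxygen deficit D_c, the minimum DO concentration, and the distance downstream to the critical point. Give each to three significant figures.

With k_a/k_d = 6.836 and 1 − D₀(k_a−k_d)/(k_d L₀) = 0.9515,
t_c = ln(6.836 × 0.9515) / (1.21 − 0.177) = ln(6.505) / 1.033 = 1.873/1.033 = 1.813 d.
D_c = (k_d/k_a) L₀ e^(−k_d t_c) = (0.177/1.21) × 50.3 × e^(−0.177×1.813) = 0.1463 × 50.3 × 0.7255 = 5.338 mg/L.
Minimum DO = C_s − D_c = 11.3 − 5.338 = 5.962 mg/L.
x_c = v t_c = 0.366 m/s × 1.813 d × 86400 s/d = 57320 m ≈ 57.3 km.

t_c ≈ 1.81 d; D_c ≈ 5.34 mg/L; min DO ≈ 5.96 mg/L; x_c ≈ 57.3 km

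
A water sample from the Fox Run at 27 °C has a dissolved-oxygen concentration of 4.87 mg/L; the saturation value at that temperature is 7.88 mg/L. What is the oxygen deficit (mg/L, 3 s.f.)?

D = C_s − C = 7.88 − 4.87 = 3.01 mg/L.

D ≈ 3.01 mg/L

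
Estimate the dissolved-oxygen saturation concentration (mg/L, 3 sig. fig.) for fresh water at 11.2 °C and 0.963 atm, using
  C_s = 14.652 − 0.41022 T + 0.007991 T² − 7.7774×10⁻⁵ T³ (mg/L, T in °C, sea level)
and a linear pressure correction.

At sea level: C_s = 14.652 − 0.41022×11.2 + 0.007991×11.2² − 7.7774×10⁻⁵×11.2³ = 10.95 mg/L.
Pressure correction: C_s' = 10.95 × 0.963 = 10.55 mg/L.

C_s ≈ 10.5 mg/L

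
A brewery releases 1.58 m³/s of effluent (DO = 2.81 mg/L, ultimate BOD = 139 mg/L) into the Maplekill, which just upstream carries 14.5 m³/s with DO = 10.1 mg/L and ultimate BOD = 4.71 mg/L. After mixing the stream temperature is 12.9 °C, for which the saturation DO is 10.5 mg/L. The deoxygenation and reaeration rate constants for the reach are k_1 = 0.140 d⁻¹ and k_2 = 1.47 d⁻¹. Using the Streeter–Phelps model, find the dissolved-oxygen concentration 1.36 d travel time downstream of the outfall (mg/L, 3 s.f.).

DO ≈ 9.05 mg/L

Mixed DO = (14.5×10.1 + 1.58×2.81)/(14.5+1.58) = 150.9/16.08 = 9.384 mg/L.
Mixed L₀ = (14.5×4.71 + 1.58×139)/(16.08) = 287.9/16.08 = 17.91 mg/L.
Initial deficit D₀ = C_s − DO₀ = 10.5 − 9.384 = 1.116 mg/L.
D(1.36) = [0.140×17.91/(1.47−0.140)](e^(−0.140×1.36) − e^(−1.47×1.36)) + 1.116 e^(−1.47×1.36)
= 1.885 × (0.8266 − 0.1354) + 1.116 × 0.1354 = 1.454 mg/L.
DO = 10.5 − 1.454 = 9.046 mg/L.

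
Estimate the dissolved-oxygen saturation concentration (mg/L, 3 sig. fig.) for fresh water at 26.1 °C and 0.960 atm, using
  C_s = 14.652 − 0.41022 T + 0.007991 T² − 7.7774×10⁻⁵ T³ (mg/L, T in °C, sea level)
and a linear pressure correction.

C_s ≈ 7.69 mg/L

At sea level: C_s = 14.652 − 0.41022×26.1 + 0.007991×26.1² − 7.7774×10⁻⁵×26.1³ = 8.006 mg/L.
Pressure correction: C_s' = 8.006 × 0.960 = 7.686 mg/L.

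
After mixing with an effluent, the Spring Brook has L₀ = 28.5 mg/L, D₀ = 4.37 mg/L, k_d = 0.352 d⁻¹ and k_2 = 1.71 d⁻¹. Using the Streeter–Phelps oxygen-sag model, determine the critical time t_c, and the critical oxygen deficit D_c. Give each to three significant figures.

At the critical point dD/dt = 0, so k_d L₀ e^(−k_d t) = k_2 D. Substituting D(t) from the Streeter–Phelps equation and solving for t gives
t_c = ln[(k_2/k_d)(1 − D₀(k_2−k_d)/(k_d L₀))] / (k_2−k_d).
Here k_2−k_d = 1.358 d⁻¹ and 1 − D₀(k_2−k_d)/(k_d L₀) = 1 − 4.37×1.358/(0.352×28.5) = 0.4084, so
t_c = ln(4.858 × 0.4084) / 1.358 = 0.6852 / 1.358 = 0.5046 d.
L(t_c) = L₀ e^(−k_d t_c) = 28.5 × 0.8373 = 23.86 mg/L, and at the critical point k_2 D_c = k_d L, so D_c = (0.352/1.71) × 23.86 = 4.912 mg/L.

t_c ≈ 0.505 d; D_c ≈ 4.91 mg/L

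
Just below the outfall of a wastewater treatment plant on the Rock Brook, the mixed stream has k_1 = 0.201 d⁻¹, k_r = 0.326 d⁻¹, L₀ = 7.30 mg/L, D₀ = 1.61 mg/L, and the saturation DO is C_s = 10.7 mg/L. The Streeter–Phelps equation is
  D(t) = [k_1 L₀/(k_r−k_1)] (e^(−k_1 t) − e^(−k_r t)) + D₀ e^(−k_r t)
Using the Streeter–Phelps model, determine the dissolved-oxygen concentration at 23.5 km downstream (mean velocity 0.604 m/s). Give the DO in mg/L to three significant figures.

DO ≈ 8.72 mg/L

Travel time t = x/v = 23.5 km / (0.604 m/s) = 23500 m / 0.604 m/s = 38910 s = 0.4503 d.
k_1 L₀/(k_r−k_1) = 0.201×7.30/(0.326−0.201) = 1.467/0.1250 = 11.74 mg/L.
e^(−k_1 t) = e^(−0.201×0.4503) = 0.9135; e^(−k_r t) = e^(−0.326×0.4503) = 0.8635.
D = 11.74 × (0.9135 − 0.8635) + 1.61 × 0.8635 = 0.5869 + 1.390 = 1.977 mg/L.
DO = C_s − D = 10.7 − 1.977 = 8.723 mg/L.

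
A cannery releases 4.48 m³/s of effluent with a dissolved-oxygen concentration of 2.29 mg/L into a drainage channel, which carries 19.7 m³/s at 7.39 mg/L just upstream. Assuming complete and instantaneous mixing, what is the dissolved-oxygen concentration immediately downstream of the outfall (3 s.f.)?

Flow-weighted mixing: C = (Q_r C_r + Q_w C_w)/(Q_r + Q_w)
= (19.7×7.39 + 4.48×2.29)/(19.7 + 4.48) = 155.8/24.18 = 6.445 mg/L.

6.45 mg/L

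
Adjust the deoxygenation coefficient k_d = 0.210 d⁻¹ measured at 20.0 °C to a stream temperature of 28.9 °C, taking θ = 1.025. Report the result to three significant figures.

k_d ≈ 0.262 d⁻¹

k_d(T₂) = k_d(T₁) · θ^(T₂−T₁) = 0.210 × 1.025^(28.9−20.0)
= 0.210 × 1.025^8.90 = 0.210 × 1.246 = 0.2616 d⁻¹.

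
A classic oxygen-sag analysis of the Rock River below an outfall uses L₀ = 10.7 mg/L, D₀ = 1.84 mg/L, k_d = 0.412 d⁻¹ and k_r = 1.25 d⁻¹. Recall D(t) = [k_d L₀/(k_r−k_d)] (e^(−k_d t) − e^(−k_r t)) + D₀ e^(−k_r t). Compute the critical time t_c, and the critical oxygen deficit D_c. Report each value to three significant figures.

With k_r/k_d = 3.034 and 1 − D₀(k_r−k_d)/(k_d L₀) = 0.6502,
t_c = ln(3.034 × 0.6502) / (1.25 − 0.412) = ln(1.973) / 0.8380 = 0.6794/0.8380 = 0.8108 d.
D_c = (k_d/k_r) L₀ e^(−k_d t_c) = (0.412/1.25) × 10.7 × e^(−0.412×0.8108) = 0.3296 × 10.7 × 0.7160 = 2.525 mg/L.

t_c ≈ 0.811 d; D_c ≈ 2.53 mg/L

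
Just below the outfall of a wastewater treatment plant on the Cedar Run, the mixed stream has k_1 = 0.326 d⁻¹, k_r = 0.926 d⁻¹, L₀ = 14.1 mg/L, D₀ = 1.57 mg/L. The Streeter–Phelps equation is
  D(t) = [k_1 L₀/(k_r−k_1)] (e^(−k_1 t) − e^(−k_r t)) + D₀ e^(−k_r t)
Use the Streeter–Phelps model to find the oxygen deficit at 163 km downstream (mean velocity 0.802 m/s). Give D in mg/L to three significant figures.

D ≈ 2.87 mg/L

Travel time t = x/v = 163 km / (0.802 m/s) = 163000 m / 0.802 m/s = 203200 s = 2.352 d.
k_1 L₀/(k_r−k_1) = 0.326×14.1/(0.926−0.326) = 4.597/0.6000 = 7.661 mg/L.
e^(−k_1 t) = e^(−0.326×2.352) = 0.4645; e^(−k_r t) = e^(−0.926×2.352) = 0.1132.
D = 7.661 × (0.4645 − 0.1132) + 1.57 × 0.1132 = 2.691 + 0.1778 = 2.869 mg/L.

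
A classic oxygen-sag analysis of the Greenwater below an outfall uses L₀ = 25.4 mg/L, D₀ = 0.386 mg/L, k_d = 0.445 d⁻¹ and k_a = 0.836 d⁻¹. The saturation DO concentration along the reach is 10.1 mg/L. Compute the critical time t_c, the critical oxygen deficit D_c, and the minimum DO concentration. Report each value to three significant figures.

t_c ≈ 1.58 d; D_c ≈ 6.70 mg/L; min DO ≈ 3.40 mg/L

At the critical point dD/dt = 0, so k_d L₀ e^(−k_d t) = k_a D. Substituting D(t) from the Streeter–Phelps equation and solving for t gives
t_c = ln[(k_a/k_d)(1 − D₀(k_a−k_d)/(k_d L₀))] / (k_a−k_d).
Here k_a−k_d = 0.3910 d⁻¹ and 1 − D₀(k_a−k_d)/(k_d L₀) = 1 − 0.386×0.3910/(0.445×25.4) = 0.9866, so
t_c = ln(1.879 × 0.9866) / 0.3910 = 0.6171 / 0.3910 = 1.578 d.
D_c = (k_d/k_a) L₀ e^(−k_d t_c) = (0.445/0.836) × 25.4 × e^(−0.445×1.578) = 0.5323 × 25.4 × 0.4954 = 6.698 mg/L.
Minimum DO = C_s − D_c = 10.1 − 6.698 = 3.402 mg/L.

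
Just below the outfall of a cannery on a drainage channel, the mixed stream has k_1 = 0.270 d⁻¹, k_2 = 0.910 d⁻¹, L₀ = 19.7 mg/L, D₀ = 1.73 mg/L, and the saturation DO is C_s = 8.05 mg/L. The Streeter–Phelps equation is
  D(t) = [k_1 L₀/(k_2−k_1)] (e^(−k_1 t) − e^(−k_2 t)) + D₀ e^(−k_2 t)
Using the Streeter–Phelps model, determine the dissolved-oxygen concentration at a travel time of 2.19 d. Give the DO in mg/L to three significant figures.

k_1 L₀/(k_2−k_1) = 0.270×19.7/(0.910−0.270) = 5.319/0.6400 = 8.311 mg/L.
e^(−k_1 t) = e^(−0.270×2.190) = 0.5536; e^(−k_2 t) = e^(−0.910×2.190) = 0.1363.
D = 8.311 × (0.5536 − 0.1363) + 1.73 × 0.1363 = 3.468 + 0.2358 = 3.704 mg/L.
DO = C_s − D = 8.05 − 3.704 = 4.346 mg/L.

DO ≈ 4.35 mg/L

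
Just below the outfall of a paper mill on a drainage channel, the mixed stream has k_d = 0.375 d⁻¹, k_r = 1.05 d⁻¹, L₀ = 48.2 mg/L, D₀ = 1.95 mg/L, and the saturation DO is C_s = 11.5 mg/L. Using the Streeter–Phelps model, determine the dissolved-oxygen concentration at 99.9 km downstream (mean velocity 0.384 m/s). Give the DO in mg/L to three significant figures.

DO ≈ 3.89 mg/L

Travel time t = x/v = 99.9 km / (0.384 m/s) = 99900 m / 0.384 m/s = 260200 s = 3.011 d.
k_d L₀/(k_r−k_d) = 0.375×48.2/(1.05−0.375) = 18.08/0.6750 = 26.78 mg/L.
e^(−k_d t) = e^(−0.375×3.011) = 0.3233; e^(−k_r t) = e^(−1.05×3.011) = 0.04236.
D = 26.78 × (0.3233 − 0.04236) + 1.95 × 0.04236 = 7.523 + 0.08260 = 7.606 mg/L.
DO = C_s − D = 11.5 − 7.606 = 3.894 mg/L.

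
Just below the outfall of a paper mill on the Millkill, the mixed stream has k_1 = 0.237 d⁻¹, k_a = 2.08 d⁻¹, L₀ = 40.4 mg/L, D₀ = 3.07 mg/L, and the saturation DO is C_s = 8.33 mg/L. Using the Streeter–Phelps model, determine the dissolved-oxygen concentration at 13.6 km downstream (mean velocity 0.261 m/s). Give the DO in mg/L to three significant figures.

DO ≈ 4.43 mg/L

Travel time t = x/v = 13.6 km / (0.261 m/s) = 13600 m / 0.261 m/s = 52110 s = 0.6031 d.
k_1 L₀/(k_a−k_1) = 0.237×40.4/(2.08−0.237) = 9.575/1.843 = 5.195 mg/L.
e^(−k_1 t) = e^(−0.237×0.6031) = 0.8668; e^(−k_a t) = e^(−2.08×0.6031) = 0.2852.
D = 5.195 × (0.8668 − 0.2852) + 3.07 × 0.2852 = 3.021 + 0.8757 = 3.897 mg/L.
DO = C_s − D = 8.33 − 3.897 = 4.433 mg/L.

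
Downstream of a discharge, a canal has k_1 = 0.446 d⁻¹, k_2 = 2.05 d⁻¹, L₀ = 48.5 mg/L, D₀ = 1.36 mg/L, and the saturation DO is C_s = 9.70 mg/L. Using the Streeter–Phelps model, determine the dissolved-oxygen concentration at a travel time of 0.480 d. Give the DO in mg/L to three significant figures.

k_1 L₀/(k_2−k_1) = 0.446×48.5/(2.05−0.446) = 21.63/1.604 = 13.49 mg/L.
e^(−k_1 t) = e^(−0.446×0.4800) = 0.8073; e^(−k_2 t) = e^(−2.05×0.4800) = 0.3738.
D = 13.49 × (0.8073 − 0.3738) + 1.36 × 0.3738 = 5.846 + 0.5084 = 6.354 mg/L.
DO = C_s − D = 9.70 − 6.354 = 3.346 mg/L.

DO ≈ 3.35 mg/L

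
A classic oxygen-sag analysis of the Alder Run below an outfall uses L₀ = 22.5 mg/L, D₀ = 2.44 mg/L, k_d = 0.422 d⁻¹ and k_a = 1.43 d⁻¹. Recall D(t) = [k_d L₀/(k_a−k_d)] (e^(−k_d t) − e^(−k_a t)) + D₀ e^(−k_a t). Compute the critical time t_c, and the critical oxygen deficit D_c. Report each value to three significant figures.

At the critical point dD/dt = 0, so k_d L₀ e^(−k_d t) = k_a D. Substituting D(t) from the Streeter–Phelps equation and solving for t gives
t_c = ln[(k_a/k_d)(1 − D₀(k_a−k_d)/(k_d L₀))] / (k_a−k_d).
Here k_a−k_d = 1.008 d⁻¹ and 1 − D₀(k_a−k_d)/(k_d L₀) = 1 − 2.44×1.008/(0.422×22.5) = 0.7410, so
t_c = ln(3.389 × 0.7410) / 1.008 = 0.9206 / 1.008 = 0.9133 d.
D_c = (k_d/k_a) L₀ e^(−k_d t_c) = (0.422/1.43) × 22.5 × e^(−0.422×0.9133) = 0.2951 × 22.5 × 0.6802 = 4.516 mg/L.

t_c ≈ 0.913 d; D_c ≈ 4.52 mg/L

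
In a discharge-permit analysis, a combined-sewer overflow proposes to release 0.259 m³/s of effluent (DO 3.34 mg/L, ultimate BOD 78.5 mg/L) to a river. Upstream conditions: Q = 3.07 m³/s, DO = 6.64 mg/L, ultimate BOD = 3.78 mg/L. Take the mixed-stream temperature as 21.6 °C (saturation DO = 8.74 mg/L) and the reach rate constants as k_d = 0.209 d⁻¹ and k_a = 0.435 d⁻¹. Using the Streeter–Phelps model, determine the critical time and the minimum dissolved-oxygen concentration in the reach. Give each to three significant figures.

t_c ≈ 1.88 d; minimum DO ≈ 5.63 mg/L

Mixed DO = (3.07×6.64 + 0.259×3.34)/(3.07+0.259) = 21.25/3.329 = 6.383 mg/L.
Mixed L₀ = (3.07×3.78 + 0.259×78.5)/(3.329) = 31.94/3.329 = 9.593 mg/L.
Initial deficit D₀ = C_s − DO₀ = 8.74 − 6.383 = 2.357 mg/L.
t_c = (1/0.2260) ln[(0.435/0.209)(1 − 2.357×0.2260/(0.209×9.593))] = 4.425 × ln(1.528) = 1.877 d.
D_c = (0.209/0.435) × 9.593 × e^(−0.209×1.877) = 0.4805 × 9.593 × 0.6755 = 3.113 mg/L.
Minimum DO = 8.74 − 3.113 = 5.627 mg/L.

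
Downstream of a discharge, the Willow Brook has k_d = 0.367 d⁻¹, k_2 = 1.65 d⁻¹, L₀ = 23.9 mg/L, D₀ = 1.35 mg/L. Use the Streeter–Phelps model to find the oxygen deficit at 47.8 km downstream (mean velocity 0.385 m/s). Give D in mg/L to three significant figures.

Travel time t = x/v = 47.8 km / (0.385 m/s) = 47800 m / 0.385 m/s = 124200 s = 1.437 d.
k_d L₀/(k_2−k_d) = 0.367×23.9/(1.65−0.367) = 8.771/1.283 = 6.837 mg/L.
e^(−k_d t) = e^(−0.367×1.437) = 0.5902; e^(−k_2 t) = e^(−1.65×1.437) = 0.09338.
D = 6.837 × (0.5902 − 0.09338) + 1.35 × 0.09338 = 3.396 + 0.1261 = 3.522 mg/L.

D ≈ 3.52 mg/L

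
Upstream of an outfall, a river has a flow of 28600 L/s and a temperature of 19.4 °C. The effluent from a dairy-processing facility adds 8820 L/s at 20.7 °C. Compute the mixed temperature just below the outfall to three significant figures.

19.7 °C

Flow-weighted mixing: C = (Q_r C_r + Q_w C_w)/(Q_r + Q_w)
= (28600×19.4 + 8820×20.7)/(28600 + 8820) = 737400/37420 = 19.71 °C.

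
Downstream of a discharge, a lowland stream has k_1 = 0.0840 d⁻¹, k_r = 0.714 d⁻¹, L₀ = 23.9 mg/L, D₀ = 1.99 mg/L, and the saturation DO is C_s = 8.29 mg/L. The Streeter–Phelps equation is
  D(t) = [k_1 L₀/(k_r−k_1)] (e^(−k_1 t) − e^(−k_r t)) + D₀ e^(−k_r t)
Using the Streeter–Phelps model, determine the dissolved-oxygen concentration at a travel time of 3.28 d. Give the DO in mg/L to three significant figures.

DO ≈ 5.99 mg/L

k_1 L₀/(k_r−k_1) = 0.0840×23.9/(0.714−0.0840) = 2.008/0.6300 = 3.187 mg/L.
e^(−k_1 t) = e^(−0.0840×3.280) = 0.7592; e^(−k_r t) = e^(−0.714×3.280) = 0.09614.
D = 3.187 × (0.7592 − 0.09614) + 1.99 × 0.09614 = 2.113 + 0.1913 = 2.304 mg/L.
DO = C_s − D = 8.29 − 2.304 = 5.986 mg/L.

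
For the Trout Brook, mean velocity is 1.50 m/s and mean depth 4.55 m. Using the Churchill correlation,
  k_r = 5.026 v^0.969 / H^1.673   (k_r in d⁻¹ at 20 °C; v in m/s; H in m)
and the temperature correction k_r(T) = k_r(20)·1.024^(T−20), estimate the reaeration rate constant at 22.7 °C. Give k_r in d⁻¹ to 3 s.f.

k_r(20) = 5.026 × 1.50^0.969 / 4.55^1.673 = 5.026 × 1.481 / 12.61 = 0.5902 d⁻¹.
k_r(22.7) = 0.5902 × 1.024^(22.7−20) = 0.5902 × 1.066 = 0.6292 d⁻¹.

k_r ≈ 0.629 d⁻¹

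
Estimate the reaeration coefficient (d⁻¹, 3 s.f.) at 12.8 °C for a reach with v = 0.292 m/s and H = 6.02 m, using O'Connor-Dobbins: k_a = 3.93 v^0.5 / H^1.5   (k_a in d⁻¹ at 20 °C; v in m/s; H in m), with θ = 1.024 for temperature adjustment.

k_a ≈ 0.121 d⁻¹

k_a(20) = 3.93 × 0.292^0.5 / 6.02^1.5 = 3.93 × 0.5404 / 14.77 = 0.1438 d⁻¹.
k_a(12.8) = 0.1438 × 1.024^(12.8−20) = 0.1438 × 0.8430 = 0.1212 d⁻¹.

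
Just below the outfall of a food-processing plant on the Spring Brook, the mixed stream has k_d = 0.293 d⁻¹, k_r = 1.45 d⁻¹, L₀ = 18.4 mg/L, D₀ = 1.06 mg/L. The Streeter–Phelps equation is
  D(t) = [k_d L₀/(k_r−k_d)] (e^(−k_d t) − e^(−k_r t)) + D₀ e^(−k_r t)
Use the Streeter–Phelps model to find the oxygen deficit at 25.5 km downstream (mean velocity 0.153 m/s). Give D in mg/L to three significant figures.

Travel time t = x/v = 25.5 km / (0.153 m/s) = 25500 m / 0.153 m/s = 166700 s = 1.929 d.
k_d L₀/(k_r−k_d) = 0.293×18.4/(1.45−0.293) = 5.391/1.157 = 4.660 mg/L.
e^(−k_d t) = e^(−0.293×1.929) = 0.5682; e^(−k_r t) = e^(−1.45×1.929) = 0.06099.
D = 4.660 × (0.5682 − 0.06099) + 1.06 × 0.06099 = 2.364 + 0.06465 = 2.428 mg/L.

D ≈ 2.43 mg/L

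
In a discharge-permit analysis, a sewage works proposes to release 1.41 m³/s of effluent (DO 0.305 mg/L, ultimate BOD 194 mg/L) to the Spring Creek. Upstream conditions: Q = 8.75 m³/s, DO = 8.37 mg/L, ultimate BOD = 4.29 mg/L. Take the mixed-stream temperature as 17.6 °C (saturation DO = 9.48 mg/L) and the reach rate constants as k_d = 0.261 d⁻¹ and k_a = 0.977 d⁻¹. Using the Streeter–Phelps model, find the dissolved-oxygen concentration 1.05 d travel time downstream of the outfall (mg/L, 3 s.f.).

Mixed DO = (8.75×8.37 + 1.41×0.305)/(8.75+1.41) = 73.67/10.16 = 7.251 mg/L.
Mixed L₀ = (8.75×4.29 + 1.41×194)/(10.16) = 311.1/10.16 = 30.62 mg/L.
Initial deficit D₀ = C_s − DO₀ = 9.48 − 7.251 = 2.229 mg/L.
D(1.05) = [0.261×30.62/(0.977−0.261)](e^(−0.261×1.05) − e^(−0.977×1.05)) + 2.229 e^(−0.977×1.05)
= 11.16 × (0.7603 − 0.3585) + 2.229 × 0.3585 = 5.284 mg/L.
DO = 9.48 − 5.284 = 4.196 mg/L.

DO ≈ 4.20 mg/L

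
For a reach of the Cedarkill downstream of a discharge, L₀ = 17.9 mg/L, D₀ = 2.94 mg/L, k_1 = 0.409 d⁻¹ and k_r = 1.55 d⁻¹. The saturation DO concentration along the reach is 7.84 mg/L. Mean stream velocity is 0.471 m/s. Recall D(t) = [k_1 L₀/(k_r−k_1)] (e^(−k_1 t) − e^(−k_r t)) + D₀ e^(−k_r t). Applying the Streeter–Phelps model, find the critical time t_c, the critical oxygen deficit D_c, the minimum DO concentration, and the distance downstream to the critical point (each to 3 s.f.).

With k_r/k_1 = 3.790 and 1 − D₀(k_r−k_1)/(k_1 L₀) = 0.5418,
t_c = ln(3.790 × 0.5418) / (1.55 − 0.409) = ln(2.053) / 1.141 = 0.7194/1.141 = 0.6305 d.
L(t_c) = L₀ e^(−k_1 t_c) = 17.9 × 0.7727 = 13.83 mg/L, and at the critical point k_r D_c = k_1 L, so D_c = (0.409/1.55) × 13.83 = 3.650 mg/L.
Minimum DO = C_s − D_c = 7.84 − 3.650 = 4.190 mg/L.
x_c = v t_c = 0.471 m/s × 0.6305 d × 86400 s/d = 25660 m ≈ 25.7 km.

t_c ≈ 0.631 d; D_c ≈ 3.65 mg/L; min DO ≈ 4.19 mg/L; x_c ≈ 25.7 km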